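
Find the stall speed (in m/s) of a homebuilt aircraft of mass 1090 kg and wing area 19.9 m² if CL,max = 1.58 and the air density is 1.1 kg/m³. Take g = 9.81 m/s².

Stall occurs when L = W at CL,max. W = mg = 1090 × 9.81 = 10690 N.
From L = ½ρV²S·CL,max = W: V_stall = √(2W/(ρSCL,max)) = √(2·10690/(1.1·19.9·1.58))
V_stall = √618.3 = 24.9 m/s

V_stall = 24.9 m/s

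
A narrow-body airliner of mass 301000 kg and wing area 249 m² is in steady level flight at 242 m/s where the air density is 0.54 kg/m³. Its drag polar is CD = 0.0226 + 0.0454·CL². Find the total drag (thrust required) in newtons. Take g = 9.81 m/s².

D = 1.9×10^5 N

In steady level flight, lift balances weight: W = mg = 301000 × 9.81 = 2.9528×10^6 N.
q = ½ρv² = ½ × 0.54 × 242² = 15810 Pa.
CL = 2W/(ρv²S) = 2×2.9528×10^6/(0.54×242²×249) = 0.75.
CD = 0.0226 + 0.0454 × 0.75² = 0.04814.
D = q·S·CD = 15810 × 249 × 0.04814 = 1.895×10^5 N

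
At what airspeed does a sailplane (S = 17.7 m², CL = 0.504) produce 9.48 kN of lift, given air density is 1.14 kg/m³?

v = 43.2 m/s

L = ½ρv²S·CL ⇒ v = √(2L/(ρ·S·CL))
v = √(2 × 9480 / (1.14 × 17.7 × 0.504)) = √1864 = 43.2 m/s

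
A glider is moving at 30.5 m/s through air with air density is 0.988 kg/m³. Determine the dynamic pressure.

q = ½ρv² = ½ × 0.988 × 30.5² = 460 Pa

q = 460 Pa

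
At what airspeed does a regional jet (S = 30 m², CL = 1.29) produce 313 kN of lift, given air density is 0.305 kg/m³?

v = 230 m/s

L = ½ρv²S·CL ⇒ v = √(2L/(ρ·S·CL))
v = √(2 × 3.13×10^5 / (0.305 × 30 × 1.29)) = √53040 = 230 m/s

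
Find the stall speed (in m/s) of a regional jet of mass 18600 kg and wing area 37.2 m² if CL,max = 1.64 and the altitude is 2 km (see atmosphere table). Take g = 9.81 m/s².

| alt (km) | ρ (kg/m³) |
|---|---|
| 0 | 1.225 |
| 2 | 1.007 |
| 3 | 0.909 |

V_stall = 77.1 m/s

At 2 km, from the table: ρ = 1.007 kg/m³.
Stall occurs when L = W at CL,max. W = mg = 18600 × 9.81 = 1.825×10^5 N.
From L = ½ρV²S·CL,max = W: V_stall = √(2W/(ρSCL,max)) = √(2·1.825×10^5/(1.007·37.2·1.64))
V_stall = √5940 = 77.1 m/s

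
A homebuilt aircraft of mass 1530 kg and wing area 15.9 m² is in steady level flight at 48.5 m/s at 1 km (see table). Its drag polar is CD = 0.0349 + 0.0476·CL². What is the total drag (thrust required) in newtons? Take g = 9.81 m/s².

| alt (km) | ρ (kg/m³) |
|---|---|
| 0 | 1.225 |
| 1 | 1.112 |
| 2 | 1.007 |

At 1 km, from the table: ρ = 1.112 kg/m³.
In steady level flight, lift balances weight: W = mg = 1530 × 9.81 = 15009 N.
q = ½ρv² = ½ × 1.112 × 48.5² = 1308 Pa.
CL = 2W/(ρv²S) = 2×15009/(1.112×48.5²×15.9) = 0.7218.
CD = 0.0349 + 0.0476 × 0.7218² = 0.0597.
D = q·S·CD = 1308 × 15.9 × 0.0597 = 1241 N

D = 1240 N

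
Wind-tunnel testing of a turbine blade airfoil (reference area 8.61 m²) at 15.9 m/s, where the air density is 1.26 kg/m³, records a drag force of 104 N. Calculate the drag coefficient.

CD = 0.0758

From D = ½ρv²S·CD, rearranging gives CD = 2D/(ρv²S).
CD = 2 × 104 / (1.26 × 15.9² × 8.61) = 0.0758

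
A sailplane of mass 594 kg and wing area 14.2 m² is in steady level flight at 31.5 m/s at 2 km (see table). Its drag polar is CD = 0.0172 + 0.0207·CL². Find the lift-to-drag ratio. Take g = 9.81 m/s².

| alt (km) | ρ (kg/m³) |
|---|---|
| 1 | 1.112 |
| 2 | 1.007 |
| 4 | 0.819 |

At 2 km, from the table: ρ = 1.007 kg/m³.
Weight W = mg = 594 × 9.81 = 5827.1 N; in level flight L = W.
Dynamic pressure q = 0.5 × 1.007 × 31.5² = 499.6 Pa.
CL = W/(q·S) = 5827.1 / (499.6 × 14.2) = 0.8214.
CD = 0.0172 + 0.0207 × 0.8214² = 0.03117.
L/D = CL/CD = 0.8214 / 0.03117 = 26.4

L/D = 26.4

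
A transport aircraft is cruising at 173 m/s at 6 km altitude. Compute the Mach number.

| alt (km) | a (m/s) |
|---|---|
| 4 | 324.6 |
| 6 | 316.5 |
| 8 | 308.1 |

M = 0.547

At 6 km, from the table: a = 316.5 m/s.
M = v/a = 173 / 316.5 = 0.547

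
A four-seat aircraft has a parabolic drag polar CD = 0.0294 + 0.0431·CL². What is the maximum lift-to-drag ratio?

(L/D)max = 14

For CD = CD0 + K·CL², (L/D)max occurs at CL* = √(CD0/K) and equals 1/(2√(K·CD0)).
(L/D)max = 1/(2√(0.0431 × 0.0294)) = 1/(2 × 0.0356) = 14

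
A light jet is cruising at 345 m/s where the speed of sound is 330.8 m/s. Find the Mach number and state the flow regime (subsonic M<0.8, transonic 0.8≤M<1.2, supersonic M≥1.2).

M = 1.04 (transonic)

M = v/a = 345 / 330.8 = 1.04
M = 1.04 → transonic.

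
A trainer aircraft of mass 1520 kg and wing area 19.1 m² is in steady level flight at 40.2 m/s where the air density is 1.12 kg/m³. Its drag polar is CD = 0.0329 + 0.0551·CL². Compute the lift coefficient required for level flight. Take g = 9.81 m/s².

CL = 0.863

Weight W = mg = 1520 × 9.81 = 14911 N; in level flight L = W.
q = ½ρv² = ½ × 1.12 × 40.2² = 905 Pa.
Required CL = L/(qS) = 14911/(905·19.1) = 0.8627.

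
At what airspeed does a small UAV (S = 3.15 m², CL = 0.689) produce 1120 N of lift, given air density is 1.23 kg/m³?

L = ½ρv²S·CL ⇒ v = √(2L/(ρ·S·CL))
v = √(2 × 1120 / (1.23 × 3.15 × 0.689)) = √839.1 = 29 m/s

v = 29 m/s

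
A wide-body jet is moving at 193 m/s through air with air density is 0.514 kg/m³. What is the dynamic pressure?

q = 9570 Pa

q = ½ρv² = ½ × 0.514 × 193² = 9570 Pa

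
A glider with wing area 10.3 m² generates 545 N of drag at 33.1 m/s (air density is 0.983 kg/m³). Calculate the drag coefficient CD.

From D = ½ρv²S·CD, rearranging gives CD = 2D/(ρv²S).
CD = 2 × 545 / (0.983 × 33.1² × 10.3) = 0.0983

CD = 0.0983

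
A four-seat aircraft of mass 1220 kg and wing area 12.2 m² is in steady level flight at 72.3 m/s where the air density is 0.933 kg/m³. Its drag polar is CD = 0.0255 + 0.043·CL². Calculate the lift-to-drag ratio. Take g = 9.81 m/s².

L/D = 12.4

Weight W = mg = 1220 × 9.81 = 11968 N; in level flight L = W.
Dynamic pressure q = 0.5 × 0.933 × 72.3² = 2439 Pa.
Required CL = L/(qS) = 11968/(2439·12.2) = 0.4023.
CD = 0.0255 + 0.043 × 0.4023² = 0.03246.
L/D = CL/CD = 0.4023 / 0.03246 = 12.4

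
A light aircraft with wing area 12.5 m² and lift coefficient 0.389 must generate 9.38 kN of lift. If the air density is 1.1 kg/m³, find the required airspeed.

L = ½ρv²S·CL ⇒ v = √(2L/(ρ·S·CL))
v = √(2 × 9380 / (1.1 × 12.5 × 0.389)) = √3507 = 59.2 m/s

v = 59.2 m/s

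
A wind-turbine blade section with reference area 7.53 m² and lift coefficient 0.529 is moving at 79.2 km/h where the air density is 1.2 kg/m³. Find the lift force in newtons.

L = 1160 N

Convert speed: v = 79.2 km/h ÷ 3.6 = 22 m/s.
Dynamic pressure q = ½ρv² = ½ × 1.2 × 22² = 290.4 Pa.
L = q·S·CL = 290.4 × 7.53 × 0.529 = 1160 N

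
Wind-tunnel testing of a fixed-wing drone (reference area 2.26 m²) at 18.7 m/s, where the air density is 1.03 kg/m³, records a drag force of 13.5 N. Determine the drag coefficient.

CD = 0.0332

From D = ½ρv²S·CD, rearranging gives CD = 2D/(ρv²S).
CD = 2 × 13.5 / (1.03 × 18.7² × 2.26) = 0.0332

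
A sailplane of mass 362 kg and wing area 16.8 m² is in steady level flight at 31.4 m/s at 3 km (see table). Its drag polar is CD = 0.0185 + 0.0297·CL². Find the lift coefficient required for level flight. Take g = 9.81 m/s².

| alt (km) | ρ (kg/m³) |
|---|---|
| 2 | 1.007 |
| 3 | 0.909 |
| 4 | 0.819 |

CL = 0.472

At 3 km, from the table: ρ = 0.909 kg/m³.
Weight W = mg = 362 × 9.81 = 3551.2 N; in level flight L = W.
Dynamic pressure q = 0.5 × 0.909 × 31.4² = 448.1 Pa.
Required CL = L/(qS) = 3551.2/(448.1·16.8) = 0.4717.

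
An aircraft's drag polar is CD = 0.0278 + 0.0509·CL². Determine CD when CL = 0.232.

CD = 0.0278 + 0.0509 × 0.232² = 0.0278 + 0.00274 = 0.0305

CD = 0.0305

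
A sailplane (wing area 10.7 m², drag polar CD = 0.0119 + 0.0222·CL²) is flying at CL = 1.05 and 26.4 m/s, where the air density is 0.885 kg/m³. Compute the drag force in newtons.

CD = 0.0119 + 0.0222 × 1.05² = 0.03638
D = ½ρv²S·CD = ½ × 0.885 × 26.4² × 10.7 × 0.03638 = 120 N

D = 120 N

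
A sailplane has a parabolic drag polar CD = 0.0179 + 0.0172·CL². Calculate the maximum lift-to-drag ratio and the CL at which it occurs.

For CD = CD0 + K·CL², (L/D)max occurs at CL* = √(CD0/K) and equals 1/(2√(K·CD0)).
(L/D)max = 1/(2√(0.0172 × 0.0179)) = 1/(2 × 0.01755) = 28.5
CL* = √(0.0179/0.0172) = 1.02

(L/D)max = 28.5, at CL = 1.02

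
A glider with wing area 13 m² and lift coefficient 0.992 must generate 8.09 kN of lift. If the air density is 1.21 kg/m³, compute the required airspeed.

L = ½ρv²S·CL ⇒ v = √(2L/(ρ·S·CL))
v = √(2 × 8090 / (1.21 × 13 × 0.992)) = √1037 = 32.2 m/s

v = 32.2 m/s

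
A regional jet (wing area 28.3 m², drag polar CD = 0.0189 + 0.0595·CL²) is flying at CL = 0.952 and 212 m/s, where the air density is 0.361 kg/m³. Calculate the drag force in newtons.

CD = 0.0189 + 0.0595 × 0.952² = 0.07283
D = ½ρv²S·CD = ½ × 0.361 × 212² × 28.3 × 0.07283 = 16700 N

D = 16700 N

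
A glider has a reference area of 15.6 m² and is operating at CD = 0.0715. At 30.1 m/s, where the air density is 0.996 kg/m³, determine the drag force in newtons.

D = 503 N

D = ½ρv²S·CD = ½ × 0.996 × 30.1² × 15.6 × 0.0715 = 503 N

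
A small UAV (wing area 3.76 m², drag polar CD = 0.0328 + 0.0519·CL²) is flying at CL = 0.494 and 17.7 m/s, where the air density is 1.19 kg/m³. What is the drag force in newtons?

D = 31.9 N

CD = 0.0328 + 0.0519 × 0.494² = 0.04547
D = ½ρv²S·CD = ½ × 1.19 × 17.7² × 3.76 × 0.04547 = 31.9 N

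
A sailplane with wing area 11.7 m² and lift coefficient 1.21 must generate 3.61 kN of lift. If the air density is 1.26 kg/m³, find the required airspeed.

L = ½ρv²S·CL ⇒ v = √(2L/(ρ·S·CL))
v = √(2 × 3610 / (1.26 × 11.7 × 1.21)) = √404.8 = 20.1 m/s

v = 20.1 m/s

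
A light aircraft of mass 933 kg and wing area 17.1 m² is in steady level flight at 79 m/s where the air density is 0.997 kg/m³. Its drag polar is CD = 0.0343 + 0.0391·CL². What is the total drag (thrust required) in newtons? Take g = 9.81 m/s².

In steady level flight, lift balances weight: W = mg = 933 × 9.81 = 9152.7 N.
q = ½ρv² = ½ × 0.997 × 79² = 3111 Pa.
CL = 2W/(ρv²S) = 2×9152.7/(0.997×79²×17.1) = 0.172.
CD = 0.0343 + 0.0391 × 0.172² = 0.03546.
D = q·S·CD = 3111 × 17.1 × 0.03546 = 1886 N

D = 1890 N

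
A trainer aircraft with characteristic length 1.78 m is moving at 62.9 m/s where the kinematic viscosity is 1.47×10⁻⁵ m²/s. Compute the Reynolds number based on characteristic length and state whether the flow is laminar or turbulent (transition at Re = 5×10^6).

Re = v·c/ν = 62.9 × 1.78 / (1.47×10⁻⁵) = 7.62×10^6
Since 7.62×10^6 > 5×10^6, the flow is turbulent.

Re = 7.62×10^6 (turbulent)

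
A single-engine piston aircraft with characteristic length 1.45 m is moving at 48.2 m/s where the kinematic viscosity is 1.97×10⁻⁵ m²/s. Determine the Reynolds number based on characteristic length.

Re = v·c/ν = 48.2 × 1.45 / (1.97×10⁻⁵) = 3.55×10^6

Re = 3.55×10^6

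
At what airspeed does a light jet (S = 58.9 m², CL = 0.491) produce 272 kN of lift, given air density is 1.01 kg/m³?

v = 136 m/s

L = ½ρv²S·CL ⇒ v = √(2L/(ρ·S·CL))
v = √(2 × 2.72×10^5 / (1.01 × 58.9 × 0.491)) = √18620 = 136 m/s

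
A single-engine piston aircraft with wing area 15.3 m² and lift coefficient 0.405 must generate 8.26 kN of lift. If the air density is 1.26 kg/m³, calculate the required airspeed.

v = 46 m/s

L = ½ρv²S·CL ⇒ v = √(2L/(ρ·S·CL))
v = √(2 × 8260 / (1.26 × 15.3 × 0.405)) = √2116 = 46 m/s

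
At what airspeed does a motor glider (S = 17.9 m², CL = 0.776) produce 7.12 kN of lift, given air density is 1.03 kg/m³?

v = 31.5 m/s

L = ½ρv²S·CL ⇒ v = √(2L/(ρ·S·CL))
v = √(2 × 7120 / (1.03 × 17.9 × 0.776)) = √995.3 = 31.5 m/s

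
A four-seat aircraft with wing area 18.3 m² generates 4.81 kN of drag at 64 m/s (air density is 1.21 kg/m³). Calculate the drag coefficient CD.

From D = ½ρv²S·CD, rearranging gives CD = 2D/(ρv²S).
CD = 2 × 4810 / (1.21 × 64² × 18.3) = 0.106

CD = 0.106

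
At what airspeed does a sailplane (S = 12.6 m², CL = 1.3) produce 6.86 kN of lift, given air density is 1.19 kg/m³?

L = ½ρv²S·CL ⇒ v = √(2L/(ρ·S·CL))
v = √(2 × 6860 / (1.19 × 12.6 × 1.3)) = √703.9 = 26.5 m/s

v = 26.5 m/s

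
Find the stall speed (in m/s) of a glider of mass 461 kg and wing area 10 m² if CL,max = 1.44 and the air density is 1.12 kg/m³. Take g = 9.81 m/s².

At stall, lift equals weight: L = W = m·g = 461 × 9.81 = 4522 N.
V_stall = √(2W/(ρ·S·CL,max)) = √(2 × 4522 / (1.12 × 10 × 1.44))
V_stall = √560.8 = 23.7 m/s

V_stall = 23.7 m/s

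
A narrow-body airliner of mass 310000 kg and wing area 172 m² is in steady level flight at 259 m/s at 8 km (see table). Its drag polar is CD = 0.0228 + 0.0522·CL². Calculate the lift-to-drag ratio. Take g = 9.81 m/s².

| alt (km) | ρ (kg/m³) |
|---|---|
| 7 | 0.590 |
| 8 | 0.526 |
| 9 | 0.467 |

At 8 km, from the table: ρ = 0.526 kg/m³.
Weight W = mg = 310000 × 9.81 = 3.0411×10^6 N; in level flight L = W.
q = ½ρv² = ½ × 0.526 × 259² = 17640 Pa.
CL = W/(q·S) = 3.0411×10^6 / (17640 × 172) = 1.002.
CD = 0.0228 + 0.0522 × 1.002² = 0.07523.
L/D = CL/CD = 1.002 / 0.07523 = 13.3

L/D = 13.3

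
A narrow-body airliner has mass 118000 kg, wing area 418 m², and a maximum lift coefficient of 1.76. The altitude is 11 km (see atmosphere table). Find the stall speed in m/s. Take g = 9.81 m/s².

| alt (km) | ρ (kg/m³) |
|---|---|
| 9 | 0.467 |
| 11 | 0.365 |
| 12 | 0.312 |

At 11 km, from the table: ρ = 0.365 kg/m³.
Stall occurs when L = W at CL,max. W = mg = 118000 × 9.81 = 1.158×10^6 N.
V_stall = √(2W/(ρ·S·CL,max)) = √(2 × 1.158×10^6 / (0.365 × 418 × 1.76))
V_stall = √8622 = 92.9 m/s

V_stall = 92.9 m/s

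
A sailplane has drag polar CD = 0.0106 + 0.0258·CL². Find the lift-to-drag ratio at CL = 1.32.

CD = 0.0106 + 0.0258 × 1.32² = 0.05555
L/D = CL/CD = 1.32 / 0.05555 = 23.8

L/D = 23.8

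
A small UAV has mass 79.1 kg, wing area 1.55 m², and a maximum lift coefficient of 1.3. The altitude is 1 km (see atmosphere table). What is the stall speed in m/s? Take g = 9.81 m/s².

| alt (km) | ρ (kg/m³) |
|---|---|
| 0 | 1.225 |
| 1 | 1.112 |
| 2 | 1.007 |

V_stall = 26.3 m/s

At 1 km, from the table: ρ = 1.112 kg/m³.
Stall occurs when L = W at CL,max. W = mg = 79.1 × 9.81 = 776 N.
From L = ½ρV²S·CL,max = W: V_stall = √(2W/(ρSCL,max)) = √(2·776/(1.112·1.55·1.3))
V_stall = √692.6 = 26.3 m/s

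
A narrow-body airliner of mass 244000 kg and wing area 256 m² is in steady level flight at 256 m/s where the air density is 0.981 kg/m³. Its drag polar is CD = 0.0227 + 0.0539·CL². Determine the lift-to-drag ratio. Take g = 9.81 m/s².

Level flight ⇒ L = W = m·g = 244000 × 9.81 = 2.3936×10^6 N.
Dynamic pressure q = 0.5 × 0.981 × 256² = 32150 Pa.
Required CL = L/(qS) = 2.3936×10^6/(32150·256) = 0.2909.
CD = 0.0227 + 0.0539 × 0.2909² = 0.02726.
L/D = CL/CD = 0.2909 / 0.02726 = 10.7

L/D = 10.7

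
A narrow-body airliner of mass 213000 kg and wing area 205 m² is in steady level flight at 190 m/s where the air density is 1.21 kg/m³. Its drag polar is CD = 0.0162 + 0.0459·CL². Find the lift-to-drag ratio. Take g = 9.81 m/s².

Level flight ⇒ L = W = m·g = 213000 × 9.81 = 2.0895×10^6 N.
Dynamic pressure q = 0.5 × 1.21 × 190² = 21840 Pa.
Required CL = L/(qS) = 2.0895×10^6/(21840·205) = 0.4667.
CD = 0.0162 + 0.0459 × 0.4667² = 0.0262.
L/D = CL/CD = 0.4667 / 0.0262 = 17.8

L/D = 17.8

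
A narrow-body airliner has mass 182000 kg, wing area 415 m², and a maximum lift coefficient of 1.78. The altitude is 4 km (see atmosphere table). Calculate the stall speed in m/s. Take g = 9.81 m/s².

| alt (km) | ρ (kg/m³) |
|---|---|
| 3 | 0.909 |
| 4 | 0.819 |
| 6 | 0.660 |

At 4 km, from the table: ρ = 0.819 kg/m³.
Stall occurs when L = W at CL,max. W = mg = 182000 × 9.81 = 1.785×10^6 N.
From L = ½ρV²S·CL,max = W: V_stall = √(2W/(ρSCL,max)) = √(2·1.785×10^6/(0.819·415·1.78))
V_stall = √5902 = 76.8 m/s

V_stall = 76.8 m/s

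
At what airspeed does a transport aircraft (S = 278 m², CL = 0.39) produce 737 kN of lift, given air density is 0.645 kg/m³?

L = ½ρv²S·CL ⇒ v = √(2L/(ρ·S·CL))
v = √(2 × 7.37×10^5 / (0.645 × 278 × 0.39)) = √21080 = 145 m/s

v = 145 m/s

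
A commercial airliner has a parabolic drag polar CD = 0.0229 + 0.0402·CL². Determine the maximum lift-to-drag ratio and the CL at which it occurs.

For CD = CD0 + K·CL², (L/D)max occurs at CL* = √(CD0/K) and equals 1/(2√(K·CD0)).
(L/D)max = 1/(2√(0.0402 × 0.0229)) = 1/(2 × 0.03034) = 16.5
CL* = √(0.0229/0.0402) = 0.755

(L/D)max = 16.5, at CL = 0.755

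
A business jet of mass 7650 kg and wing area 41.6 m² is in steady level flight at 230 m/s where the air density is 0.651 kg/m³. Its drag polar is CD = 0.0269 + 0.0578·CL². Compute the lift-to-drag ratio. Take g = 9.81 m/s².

L/D = 3.8

In steady level flight, lift balances weight: W = mg = 7650 × 9.81 = 75046 N.
Dynamic pressure q = 0.5 × 0.651 × 230² = 17220 Pa.
CL = W/(q·S) = 75046 / (17220 × 41.6) = 0.1048.
CD = 0.0269 + 0.0578 × 0.1048² = 0.02753.
L/D = CL/CD = 0.1048 / 0.02753 = 3.8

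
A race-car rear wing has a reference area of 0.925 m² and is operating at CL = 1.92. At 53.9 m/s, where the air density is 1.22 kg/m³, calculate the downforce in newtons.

L = 3150 N

Dynamic pressure q = ½ρv² = ½ × 1.22 × 53.9² = 1772 Pa.
L = q·S·CL = 1772 × 0.925 × 1.92 = 3150 N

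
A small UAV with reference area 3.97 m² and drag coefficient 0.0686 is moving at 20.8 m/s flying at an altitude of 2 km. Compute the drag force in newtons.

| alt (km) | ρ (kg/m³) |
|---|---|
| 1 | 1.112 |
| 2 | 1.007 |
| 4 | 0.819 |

D = 59.3 N

At 2 km, from the table: ρ = 1.007 kg/m³.
Dynamic pressure q = ½ρv² = ½ × 1.007 × 20.8² = 217.8 Pa.
D = q·S·CD = 217.8 × 3.97 × 0.0686 = 59.3 N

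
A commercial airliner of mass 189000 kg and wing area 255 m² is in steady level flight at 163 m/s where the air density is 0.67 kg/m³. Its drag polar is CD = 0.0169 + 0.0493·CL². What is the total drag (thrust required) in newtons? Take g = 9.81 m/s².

D = 1.13×10^5 N

In steady level flight, lift balances weight: W = mg = 189000 × 9.81 = 1.8541×10^6 N.
Dynamic pressure q = 0.5 × 0.67 × 163² = 8901 Pa.
CL = 2W/(ρv²S) = 2×1.8541×10^6/(0.67×163²×255) = 0.8169.
CD = 0.0169 + 0.0493 × 0.8169² = 0.0498.
D = q·S·CD = 8901 × 255 × 0.0498 = 1.13×10^5 N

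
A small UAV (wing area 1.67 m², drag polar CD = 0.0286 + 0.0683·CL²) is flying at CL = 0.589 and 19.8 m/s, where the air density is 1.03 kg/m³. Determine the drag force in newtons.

CD = 0.0286 + 0.0683 × 0.589² = 0.05229
D = ½ρv²S·CD = ½ × 1.03 × 19.8² × 1.67 × 0.05229 = 17.6 N

D = 17.6 N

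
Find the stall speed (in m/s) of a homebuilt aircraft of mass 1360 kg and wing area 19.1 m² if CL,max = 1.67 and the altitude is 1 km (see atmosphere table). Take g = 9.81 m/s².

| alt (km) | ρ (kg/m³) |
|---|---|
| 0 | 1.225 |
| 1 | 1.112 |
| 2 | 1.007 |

V_stall = 27.4 m/s

At 1 km, from the table: ρ = 1.112 kg/m³.
At stall, lift equals weight: L = W = m·g = 1360 × 9.81 = 13340 N.
V_stall = √(2W/(ρ·S·CL,max)) = √(2 × 13340 / (1.112 × 19.1 × 1.67))
V_stall = √752.3 = 27.4 m/s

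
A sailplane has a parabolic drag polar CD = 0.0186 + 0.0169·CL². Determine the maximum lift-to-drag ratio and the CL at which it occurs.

For CD = CD0 + K·CL², (L/D)max occurs at CL* = √(CD0/K) and equals 1/(2√(K·CD0)).
(L/D)max = 1/(2√(0.0169 × 0.0186)) = 1/(2 × 0.01773) = 28.2
CL* = √(0.0186/0.0169) = 1.05

(L/D)max = 28.2, at CL = 1.05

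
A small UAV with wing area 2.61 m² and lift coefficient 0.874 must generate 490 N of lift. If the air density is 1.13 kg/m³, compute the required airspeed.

v = 19.5 m/s

L = ½ρv²S·CL ⇒ v = √(2L/(ρ·S·CL))
v = √(2 × 490 / (1.13 × 2.61 × 0.874)) = √380.2 = 19.5 m/s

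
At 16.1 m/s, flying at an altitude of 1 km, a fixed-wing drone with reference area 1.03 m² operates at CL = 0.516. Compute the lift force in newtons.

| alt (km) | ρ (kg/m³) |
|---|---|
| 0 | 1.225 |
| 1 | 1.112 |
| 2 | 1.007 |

At 1 km, from the table: ρ = 1.112 kg/m³.
L = ½ρv²S·CL = ½ × 1.112 × 16.1² × 1.03 × 0.516 = 76.6 N

L = 76.6 N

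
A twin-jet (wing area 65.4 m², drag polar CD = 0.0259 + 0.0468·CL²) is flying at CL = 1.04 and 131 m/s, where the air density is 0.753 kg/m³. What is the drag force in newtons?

D = 32300 N

CD = 0.0259 + 0.0468 × 1.04² = 0.07652
D = ½ρv²S·CD = ½ × 0.753 × 131² × 65.4 × 0.07652 = 32300 N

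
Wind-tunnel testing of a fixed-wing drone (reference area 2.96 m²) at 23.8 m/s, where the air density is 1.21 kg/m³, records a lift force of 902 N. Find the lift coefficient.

CL = 0.889

From L = ½ρv²S·CL, rearranging gives CL = 2L/(ρv²S).
CL = 2 × 902 / (1.21 × 23.8² × 2.96) = 0.889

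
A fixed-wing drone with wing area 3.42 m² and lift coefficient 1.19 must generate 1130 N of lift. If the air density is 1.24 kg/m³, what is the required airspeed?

v = 21.2 m/s

L = ½ρv²S·CL ⇒ v = √(2L/(ρ·S·CL))
v = √(2 × 1130 / (1.24 × 3.42 × 1.19)) = √447.8 = 21.2 m/s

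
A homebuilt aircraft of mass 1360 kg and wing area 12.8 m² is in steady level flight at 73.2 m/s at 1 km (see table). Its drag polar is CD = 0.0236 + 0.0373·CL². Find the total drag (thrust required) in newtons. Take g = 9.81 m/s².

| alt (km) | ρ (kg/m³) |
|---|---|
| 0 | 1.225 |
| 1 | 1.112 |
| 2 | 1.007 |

At 1 km, from the table: ρ = 1.112 kg/m³.
In steady level flight, lift balances weight: W = mg = 1360 × 9.81 = 13342 N.
q = ½ρv² = ½ × 1.112 × 73.2² = 2979 Pa.
CL = W/(q·S) = 13342 / (2979 × 12.8) = 0.3499.
CD = 0.0236 + 0.0373 × 0.3499² = 0.02817.
D = q·S·CD = 2979 × 12.8 × 0.02817 = 1074 N

D = 1070 N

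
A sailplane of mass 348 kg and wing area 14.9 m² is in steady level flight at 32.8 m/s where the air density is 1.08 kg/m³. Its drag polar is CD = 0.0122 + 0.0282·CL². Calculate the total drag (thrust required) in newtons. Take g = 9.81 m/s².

D = 144 N

Level flight ⇒ L = W = m·g = 348 × 9.81 = 3413.9 N.
q = ½ρv² = ½ × 1.08 × 32.8² = 581 Pa.
CL = 2W/(ρv²S) = 2×3413.9/(1.08×32.8²×14.9) = 0.3944.
CD = 0.0122 + 0.0282 × 0.3944² = 0.01659.
D = q·S·CD = 581 × 14.9 × 0.01659 = 143.6 N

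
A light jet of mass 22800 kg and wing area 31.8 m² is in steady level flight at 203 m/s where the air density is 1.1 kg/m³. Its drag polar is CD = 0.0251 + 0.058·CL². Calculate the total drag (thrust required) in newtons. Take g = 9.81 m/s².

In steady level flight, lift balances weight: W = mg = 22800 × 9.81 = 2.2367×10^5 N.
q = ½ρv² = ½ × 1.1 × 203² = 22660 Pa.
CL = W/(q·S) = 2.2367×10^5 / (22660 × 31.8) = 0.3103.
CD = 0.0251 + 0.058 × 0.3103² = 0.03069.
D = q·S·CD = 22660 × 31.8 × 0.03069 = 22120 N

D = 22100 N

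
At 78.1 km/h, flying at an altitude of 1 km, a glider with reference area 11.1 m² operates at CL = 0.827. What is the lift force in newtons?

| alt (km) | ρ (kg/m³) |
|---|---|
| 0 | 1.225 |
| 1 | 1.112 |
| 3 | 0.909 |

At 1 km, from the table: ρ = 1.112 kg/m³.
Convert speed: v = 78.1 km/h ÷ 3.6 = 21.69 m/s.
Dynamic pressure q = ½ρv² = ½ × 1.112 × 21.69² = 261.7 Pa.
L = q·S·CL = 261.7 × 11.1 × 0.827 = 2400 N

L = 2400 N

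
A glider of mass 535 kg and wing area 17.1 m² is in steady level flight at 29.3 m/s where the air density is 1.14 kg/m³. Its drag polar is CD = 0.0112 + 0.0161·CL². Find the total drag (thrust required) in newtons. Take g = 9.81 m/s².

D = 147 N

Weight W = mg = 535 × 9.81 = 5248.4 N; in level flight L = W.
q = ½ρv² = ½ × 1.14 × 29.3² = 489.3 Pa.
Required CL = L/(qS) = 5248.4/(489.3·17.1) = 0.6272.
CD = 0.0112 + 0.0161 × 0.6272² = 0.01753.
D = q·S·CD = 489.3 × 17.1 × 0.01753 = 146.7 N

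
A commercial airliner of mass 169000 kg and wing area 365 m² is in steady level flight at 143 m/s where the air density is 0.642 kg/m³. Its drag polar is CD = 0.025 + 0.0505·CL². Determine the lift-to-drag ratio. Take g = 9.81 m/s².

L/D = 14.1

Level flight ⇒ L = W = m·g = 169000 × 9.81 = 1.6579×10^6 N.
q = ½ρv² = ½ × 0.642 × 143² = 6564 Pa.
Required CL = L/(qS) = 1.6579×10^6/(6564·365) = 0.692.
CD = 0.025 + 0.0505 × 0.692² = 0.04918.
L/D = CL/CD = 0.692 / 0.04918 = 14.1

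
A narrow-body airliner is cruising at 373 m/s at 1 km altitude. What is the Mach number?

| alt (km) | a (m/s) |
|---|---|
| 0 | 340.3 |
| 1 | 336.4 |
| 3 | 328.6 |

At 1 km, from the table: a = 336.4 m/s.
M = v/a = 373 / 336.4 = 1.11

M = 1.11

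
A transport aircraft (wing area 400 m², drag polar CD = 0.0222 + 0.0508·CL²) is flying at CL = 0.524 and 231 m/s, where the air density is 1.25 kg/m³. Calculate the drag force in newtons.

D = 4.82×10^5 N

CD = 0.0222 + 0.0508 × 0.524² = 0.03615
D = ½ρv²S·CD = ½ × 1.25 × 231² × 400 × 0.03615 = 4.82×10^5 N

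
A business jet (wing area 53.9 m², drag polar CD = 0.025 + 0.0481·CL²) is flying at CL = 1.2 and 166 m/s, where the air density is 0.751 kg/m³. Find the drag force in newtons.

D = 52600 N

CD = 0.025 + 0.0481 × 1.2² = 0.09426
D = ½ρv²S·CD = ½ × 0.751 × 166² × 53.9 × 0.09426 = 52600 N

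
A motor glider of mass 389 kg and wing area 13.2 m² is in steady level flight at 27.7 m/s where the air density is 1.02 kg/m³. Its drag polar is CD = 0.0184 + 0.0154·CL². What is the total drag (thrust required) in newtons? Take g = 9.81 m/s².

D = 138 N

In steady level flight, lift balances weight: W = mg = 389 × 9.81 = 3816.1 N.
Dynamic pressure q = 0.5 × 1.02 × 27.7² = 391.3 Pa.
CL = W/(q·S) = 3816.1 / (391.3 × 13.2) = 0.7388.
CD = 0.0184 + 0.0154 × 0.7388² = 0.02681.
D = q·S·CD = 391.3 × 13.2 × 0.02681 = 138.5 N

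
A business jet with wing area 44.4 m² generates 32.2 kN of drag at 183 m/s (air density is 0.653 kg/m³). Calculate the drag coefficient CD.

CD = 0.0663

From D = ½ρv²S·CD, rearranging gives CD = 2D/(ρv²S).
CD = 2 × 32200 / (0.653 × 183² × 44.4) = 0.0663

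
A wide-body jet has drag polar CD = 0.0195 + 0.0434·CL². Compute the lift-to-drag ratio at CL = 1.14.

L/D = 15

CD = 0.0195 + 0.0434 × 1.14² = 0.0759
L/D = CL/CD = 1.14 / 0.0759 = 15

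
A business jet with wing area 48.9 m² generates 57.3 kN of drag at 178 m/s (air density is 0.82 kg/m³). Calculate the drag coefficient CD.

From D = ½ρv²S·CD, rearranging gives CD = 2D/(ρv²S).
CD = 2 × 57300 / (0.82 × 178² × 48.9) = 0.0902

CD = 0.0902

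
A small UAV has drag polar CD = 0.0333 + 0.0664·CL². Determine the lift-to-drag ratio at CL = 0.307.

CD = 0.0333 + 0.0664 × 0.307² = 0.03956
L/D = CL/CD = 0.307 / 0.03956 = 7.76

L/D = 7.76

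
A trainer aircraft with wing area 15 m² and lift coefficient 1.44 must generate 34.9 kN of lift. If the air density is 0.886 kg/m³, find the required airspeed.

L = ½ρv²S·CL ⇒ v = √(2L/(ρ·S·CL))
v = √(2 × 34900 / (0.886 × 15 × 1.44)) = √3647 = 60.4 m/s

v = 60.4 m/s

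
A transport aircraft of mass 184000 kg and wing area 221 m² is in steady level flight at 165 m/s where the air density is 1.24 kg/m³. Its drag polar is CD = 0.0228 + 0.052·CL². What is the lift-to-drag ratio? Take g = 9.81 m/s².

L/D = 13.8

Weight W = mg = 184000 × 9.81 = 1.805×10^6 N; in level flight L = W.
q = ½ρv² = ½ × 1.24 × 165² = 16880 Pa.
CL = 2W/(ρv²S) = 2×1.805×10^6/(1.24×165²×221) = 0.4839.
CD = 0.0228 + 0.052 × 0.4839² = 0.03498.
L/D = CL/CD = 0.4839 / 0.03498 = 13.8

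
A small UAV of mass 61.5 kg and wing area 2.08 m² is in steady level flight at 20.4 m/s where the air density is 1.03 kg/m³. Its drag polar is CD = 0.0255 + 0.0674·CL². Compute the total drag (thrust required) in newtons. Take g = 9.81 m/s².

D = 66.4 N

Level flight ⇒ L = W = m·g = 61.5 × 9.81 = 603.32 N.
Dynamic pressure q = 0.5 × 1.03 × 20.4² = 214.3 Pa.
Required CL = L/(qS) = 603.32/(214.3·2.08) = 1.353.
CD = 0.0255 + 0.0674 × 1.353² = 0.1489.
D = q·S·CD = 214.3 × 2.08 × 0.1489 = 66.4 N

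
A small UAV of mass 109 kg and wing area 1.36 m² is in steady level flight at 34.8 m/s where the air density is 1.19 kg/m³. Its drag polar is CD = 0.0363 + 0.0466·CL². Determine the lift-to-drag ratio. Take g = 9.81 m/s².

In steady level flight, lift balances weight: W = mg = 109 × 9.81 = 1069.3 N.
q = ½ρv² = ½ × 1.19 × 34.8² = 720.6 Pa.
CL = 2W/(ρv²S) = 2×1069.3/(1.19×34.8²×1.36) = 1.091.
CD = 0.0363 + 0.0466 × 1.091² = 0.09178.
L/D = CL/CD = 1.091 / 0.09178 = 11.9

L/D = 11.9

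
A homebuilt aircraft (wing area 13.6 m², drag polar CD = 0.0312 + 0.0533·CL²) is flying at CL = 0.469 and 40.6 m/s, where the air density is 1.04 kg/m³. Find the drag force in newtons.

CD = 0.0312 + 0.0533 × 0.469² = 0.04292
D = ½ρv²S·CD = ½ × 1.04 × 40.6² × 13.6 × 0.04292 = 500 N

D = 500 N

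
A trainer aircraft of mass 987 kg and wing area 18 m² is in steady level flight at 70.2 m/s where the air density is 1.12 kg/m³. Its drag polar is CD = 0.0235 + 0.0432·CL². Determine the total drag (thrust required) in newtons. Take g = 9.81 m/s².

D = 1250 N

In steady level flight, lift balances weight: W = mg = 987 × 9.81 = 9682.5 N.
q = ½ρv² = ½ × 1.12 × 70.2² = 2760 Pa.
CL = W/(q·S) = 9682.5 / (2760 × 18) = 0.1949.
CD = 0.0235 + 0.0432 × 0.1949² = 0.02514.
D = q·S·CD = 2760 × 18 × 0.02514 = 1249 N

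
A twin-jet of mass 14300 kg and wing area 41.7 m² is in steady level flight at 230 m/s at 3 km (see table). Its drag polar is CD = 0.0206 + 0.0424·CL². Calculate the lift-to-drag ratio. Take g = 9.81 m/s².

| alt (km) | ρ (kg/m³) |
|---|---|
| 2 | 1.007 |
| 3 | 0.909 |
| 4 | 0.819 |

At 3 km, from the table: ρ = 0.909 kg/m³.
Weight W = mg = 14300 × 9.81 = 1.4028×10^5 N; in level flight L = W.
q = ½ρv² = ½ × 0.909 × 230² = 24040 Pa.
Required CL = L/(qS) = 1.4028×10^5/(24040·41.7) = 0.1399.
CD = 0.0206 + 0.0424 × 0.1399² = 0.02143.
L/D = CL/CD = 0.1399 / 0.02143 = 6.53

L/D = 6.53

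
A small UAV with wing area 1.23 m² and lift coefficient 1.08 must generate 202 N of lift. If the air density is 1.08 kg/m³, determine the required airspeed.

v = 16.8 m/s

L = ½ρv²S·CL ⇒ v = √(2L/(ρ·S·CL))
v = √(2 × 202 / (1.08 × 1.23 × 1.08)) = √281.6 = 16.8 m/s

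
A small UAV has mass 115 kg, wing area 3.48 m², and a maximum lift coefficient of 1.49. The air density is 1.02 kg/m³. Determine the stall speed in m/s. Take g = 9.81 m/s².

At stall, lift equals weight: L = W = m·g = 115 × 9.81 = 1128 N.
V_stall = √(2W/(ρ·S·CL,max)) = √(2 × 1128 / (1.02 × 3.48 × 1.49))
V_stall = √426.6 = 20.7 m/s

V_stall = 20.7 m/s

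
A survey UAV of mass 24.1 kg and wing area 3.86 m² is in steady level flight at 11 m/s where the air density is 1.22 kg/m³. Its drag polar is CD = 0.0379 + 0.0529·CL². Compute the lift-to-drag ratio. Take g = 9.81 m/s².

L/D = 11.2

Weight W = mg = 24.1 × 9.81 = 236.42 N; in level flight L = W.
q = ½ρv² = ½ × 1.22 × 11² = 73.81 Pa.
Required CL = L/(qS) = 236.42/(73.81·3.86) = 0.8298.
CD = 0.0379 + 0.0529 × 0.8298² = 0.07433.
L/D = CL/CD = 0.8298 / 0.07433 = 11.2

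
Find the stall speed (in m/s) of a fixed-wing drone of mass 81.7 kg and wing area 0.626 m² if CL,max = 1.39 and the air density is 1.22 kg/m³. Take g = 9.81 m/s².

Weight W = mg = 81.7 × 9.81 = 801.5 N.
V_stall = √(2W/(ρ·S·CL,max)) = √(2 × 801.5 / (1.22 × 0.626 × 1.39))
V_stall = √1510 = 38.9 m/s

V_stall = 38.9 m/s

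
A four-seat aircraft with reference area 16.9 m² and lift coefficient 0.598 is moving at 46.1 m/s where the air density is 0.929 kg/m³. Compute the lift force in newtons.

L = 9980 N

L = ½ρv²S·CL = ½ × 0.929 × 46.1² × 16.9 × 0.598 = 9980 N ≈ 9.98 kN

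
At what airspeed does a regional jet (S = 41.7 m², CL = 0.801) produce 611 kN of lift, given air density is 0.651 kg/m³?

v = 237 m/s

L = ½ρv²S·CL ⇒ v = √(2L/(ρ·S·CL))
v = √(2 × 6.11×10^5 / (0.651 × 41.7 × 0.801)) = √56200 = 237 m/s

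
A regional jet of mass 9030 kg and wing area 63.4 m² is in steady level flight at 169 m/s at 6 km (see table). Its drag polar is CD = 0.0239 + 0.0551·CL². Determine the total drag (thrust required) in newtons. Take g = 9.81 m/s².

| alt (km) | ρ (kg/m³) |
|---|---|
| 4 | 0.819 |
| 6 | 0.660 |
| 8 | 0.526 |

D = 15000 N

At 6 km, from the table: ρ = 0.660 kg/m³.
In steady level flight, lift balances weight: W = mg = 9030 × 9.81 = 88584 N.
Dynamic pressure q = 0.5 × 0.66 × 169² = 9425 Pa.
CL = W/(q·S) = 88584 / (9425 × 63.4) = 0.1482.
CD = 0.0239 + 0.0551 × 0.1482² = 0.02511.
D = q·S·CD = 9425 × 63.4 × 0.02511 = 15010 N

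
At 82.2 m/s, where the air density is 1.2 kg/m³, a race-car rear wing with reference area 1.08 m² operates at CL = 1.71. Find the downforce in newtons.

L = ½ρv²S·CL = ½ × 1.2 × 82.2² × 1.08 × 1.71 = 7490 N ≈ 7.49 kN

L = 7490 N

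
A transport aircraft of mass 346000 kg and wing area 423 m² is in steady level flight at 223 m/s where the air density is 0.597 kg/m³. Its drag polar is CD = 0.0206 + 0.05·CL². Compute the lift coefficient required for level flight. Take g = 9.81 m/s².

Level flight ⇒ L = W = m·g = 346000 × 9.81 = 3.3943×10^6 N.
Dynamic pressure q = 0.5 × 0.597 × 223² = 14840 Pa.
CL = 2W/(ρv²S) = 2×3.3943×10^6/(0.597×223²×423) = 0.5406.

CL = 0.541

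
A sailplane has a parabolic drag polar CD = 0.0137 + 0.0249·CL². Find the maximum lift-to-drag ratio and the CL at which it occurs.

For CD = CD0 + K·CL², (L/D)max occurs at CL* = √(CD0/K) and equals 1/(2√(K·CD0)).
(L/D)max = 1/(2√(0.0249 × 0.0137)) = 1/(2 × 0.01847) = 27.1
CL* = √(0.0137/0.0249) = 0.742

(L/D)max = 27.1, at CL = 0.742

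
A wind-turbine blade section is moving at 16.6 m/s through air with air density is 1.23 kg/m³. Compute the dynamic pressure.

q = 169 Pa

q = ½ρv² = ½ × 1.23 × 16.6² = 169 Pa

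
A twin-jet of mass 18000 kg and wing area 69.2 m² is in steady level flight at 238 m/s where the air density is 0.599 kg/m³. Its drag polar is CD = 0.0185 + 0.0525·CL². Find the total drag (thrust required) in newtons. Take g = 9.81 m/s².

D = 23100 N

Level flight ⇒ L = W = m·g = 18000 × 9.81 = 1.7658×10^5 N.
Dynamic pressure q = 0.5 × 0.599 × 238² = 16960 Pa.
Required CL = L/(qS) = 1.7658×10^5/(16960·69.2) = 0.1504.
CD = 0.0185 + 0.0525 × 0.1504² = 0.01969.
D = q·S·CD = 16960 × 69.2 × 0.01969 = 23110 N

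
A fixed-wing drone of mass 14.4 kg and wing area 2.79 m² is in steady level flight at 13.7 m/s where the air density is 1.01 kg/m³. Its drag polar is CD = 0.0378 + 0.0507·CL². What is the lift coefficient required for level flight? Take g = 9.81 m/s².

In steady level flight, lift balances weight: W = mg = 14.4 × 9.81 = 141.26 N.
Dynamic pressure q = 0.5 × 1.01 × 13.7² = 94.78 Pa.
CL = 2W/(ρv²S) = 2×141.26/(1.01×13.7²×2.79) = 0.5342.

CL = 0.534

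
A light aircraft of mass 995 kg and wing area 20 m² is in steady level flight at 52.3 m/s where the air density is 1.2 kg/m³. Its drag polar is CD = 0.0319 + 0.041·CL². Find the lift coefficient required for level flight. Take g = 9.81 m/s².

Level flight ⇒ L = W = m·g = 995 × 9.81 = 9761 N.
Dynamic pressure q = 0.5 × 1.2 × 52.3² = 1641 Pa.
CL = 2W/(ρv²S) = 2×9761/(1.2×52.3²×20) = 0.2974.

CL = 0.297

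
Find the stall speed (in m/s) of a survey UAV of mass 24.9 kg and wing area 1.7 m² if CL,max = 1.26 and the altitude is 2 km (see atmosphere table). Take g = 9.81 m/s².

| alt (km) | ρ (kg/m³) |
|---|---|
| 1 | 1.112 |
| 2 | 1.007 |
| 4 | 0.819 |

At 2 km, from the table: ρ = 1.007 kg/m³.
Stall occurs when L = W at CL,max. W = mg = 24.9 × 9.81 = 244.3 N.
V_stall = √(2W/(ρ·S·CL,max)) = √(2 × 244.3 / (1.007 × 1.7 × 1.26))
V_stall = √226.5 = 15 m/s

V_stall = 15 m/s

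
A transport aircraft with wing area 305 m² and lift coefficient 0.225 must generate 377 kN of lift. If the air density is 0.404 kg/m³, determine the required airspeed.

L = ½ρv²S·CL ⇒ v = √(2L/(ρ·S·CL))
v = √(2 × 3.77×10^5 / (0.404 × 305 × 0.225)) = √27200 = 165 m/s

v = 165 m/s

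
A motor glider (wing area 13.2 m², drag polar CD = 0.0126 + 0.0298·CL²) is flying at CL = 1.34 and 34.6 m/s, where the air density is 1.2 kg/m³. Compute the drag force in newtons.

CD = 0.0126 + 0.0298 × 1.34² = 0.06611
D = ½ρv²S·CD = ½ × 1.2 × 34.6² × 13.2 × 0.06611 = 627 N

D = 627 N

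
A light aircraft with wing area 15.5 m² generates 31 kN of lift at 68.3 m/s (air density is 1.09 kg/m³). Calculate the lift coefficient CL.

From L = ½ρv²S·CL, rearranging gives CL = 2L/(ρv²S).
CL = 2 × 31000 / (1.09 × 68.3² × 15.5) = 0.787

CL = 0.787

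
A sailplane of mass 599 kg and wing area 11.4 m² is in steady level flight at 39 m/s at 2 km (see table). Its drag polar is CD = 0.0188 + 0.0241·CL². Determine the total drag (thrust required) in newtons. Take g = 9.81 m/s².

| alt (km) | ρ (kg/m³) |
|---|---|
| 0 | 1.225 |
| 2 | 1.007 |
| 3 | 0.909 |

At 2 km, from the table: ρ = 1.007 kg/m³.
Level flight ⇒ L = W = m·g = 599 × 9.81 = 5876.2 N.
q = ½ρv² = ½ × 1.007 × 39² = 765.8 Pa.
Required CL = L/(qS) = 5876.2/(765.8·11.4) = 0.6731.
CD = 0.0188 + 0.0241 × 0.6731² = 0.02972.
D = q·S·CD = 765.8 × 11.4 × 0.02972 = 259.4 N

D = 259 N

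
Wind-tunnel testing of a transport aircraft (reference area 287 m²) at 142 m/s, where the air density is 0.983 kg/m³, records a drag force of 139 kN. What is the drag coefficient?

CD = 0.0489

From D = ½ρv²S·CD, rearranging gives CD = 2D/(ρv²S).
CD = 2 × 1.39×10^5 / (0.983 × 142² × 287) = 0.0489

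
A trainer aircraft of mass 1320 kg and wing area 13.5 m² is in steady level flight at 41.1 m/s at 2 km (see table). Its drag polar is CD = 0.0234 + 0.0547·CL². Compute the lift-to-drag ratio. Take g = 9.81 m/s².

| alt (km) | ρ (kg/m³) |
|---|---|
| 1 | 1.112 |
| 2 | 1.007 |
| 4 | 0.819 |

At 2 km, from the table: ρ = 1.007 kg/m³.
Level flight ⇒ L = W = m·g = 1320 × 9.81 = 12949 N.
Dynamic pressure q = 0.5 × 1.007 × 41.1² = 850.5 Pa.
CL = 2W/(ρv²S) = 2×12949/(1.007×41.1²×13.5) = 1.128.
CD = 0.0234 + 0.0547 × 1.128² = 0.09297.
L/D = CL/CD = 1.128 / 0.09297 = 12.1

L/D = 12.1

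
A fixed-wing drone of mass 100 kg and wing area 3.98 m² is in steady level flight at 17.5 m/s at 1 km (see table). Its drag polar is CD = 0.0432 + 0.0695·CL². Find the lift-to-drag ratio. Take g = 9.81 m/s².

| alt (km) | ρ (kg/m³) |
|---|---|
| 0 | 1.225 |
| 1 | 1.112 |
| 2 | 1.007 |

At 1 km, from the table: ρ = 1.112 kg/m³.
Weight W = mg = 100 × 9.81 = 981 N; in level flight L = W.
q = ½ρv² = ½ × 1.112 × 17.5² = 170.3 Pa.
CL = W/(q·S) = 981 / (170.3 × 3.98) = 1.448.
CD = 0.0432 + 0.0695 × 1.448² = 0.1888.
L/D = CL/CD = 1.448 / 0.1888 = 7.67

L/D = 7.67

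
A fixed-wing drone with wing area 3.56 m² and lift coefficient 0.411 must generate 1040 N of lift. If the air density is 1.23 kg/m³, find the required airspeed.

v = 34 m/s

L = ½ρv²S·CL ⇒ v = √(2L/(ρ·S·CL))
v = √(2 × 1040 / (1.23 × 3.56 × 0.411)) = √1156 = 34 m/s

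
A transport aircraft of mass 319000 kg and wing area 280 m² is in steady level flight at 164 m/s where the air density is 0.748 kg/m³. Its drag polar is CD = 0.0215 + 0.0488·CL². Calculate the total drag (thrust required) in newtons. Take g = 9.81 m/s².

D = 2.3×10^5 N

Level flight ⇒ L = W = m·g = 319000 × 9.81 = 3.1294×10^6 N.
Dynamic pressure q = 0.5 × 0.748 × 164² = 10060 Pa.
Required CL = L/(qS) = 3.1294×10^6/(10060·280) = 1.111.
CD = 0.0215 + 0.0488 × 1.111² = 0.08174.
D = q·S·CD = 10060 × 280 × 0.08174 = 2.302×10^5 N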